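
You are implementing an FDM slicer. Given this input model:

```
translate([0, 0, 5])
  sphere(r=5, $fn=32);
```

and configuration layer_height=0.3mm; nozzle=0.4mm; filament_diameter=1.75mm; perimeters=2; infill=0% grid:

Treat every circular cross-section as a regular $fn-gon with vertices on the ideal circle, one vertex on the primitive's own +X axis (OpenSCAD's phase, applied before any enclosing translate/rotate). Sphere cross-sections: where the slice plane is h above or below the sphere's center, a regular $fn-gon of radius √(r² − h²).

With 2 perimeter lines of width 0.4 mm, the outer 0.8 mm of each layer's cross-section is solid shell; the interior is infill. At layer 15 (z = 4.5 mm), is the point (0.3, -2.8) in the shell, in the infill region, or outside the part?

At z = 4.5 mm: the sphere: section is a regular 32-gon, circumradius = √(r²−h²) = √(5²−0.5²) = 4.975. Overall, the cross-section is a single solid region. The nearest boundary edge runs (-0.00, -4.97)→(0.97, -4.88); distance from the point to it = 2.14 mm. The point is inside the cross-section and 2.14 mm from the nearest boundary — more than the 0.8 mm shell width (2 × 0.4), so it's in the infill interior.

infill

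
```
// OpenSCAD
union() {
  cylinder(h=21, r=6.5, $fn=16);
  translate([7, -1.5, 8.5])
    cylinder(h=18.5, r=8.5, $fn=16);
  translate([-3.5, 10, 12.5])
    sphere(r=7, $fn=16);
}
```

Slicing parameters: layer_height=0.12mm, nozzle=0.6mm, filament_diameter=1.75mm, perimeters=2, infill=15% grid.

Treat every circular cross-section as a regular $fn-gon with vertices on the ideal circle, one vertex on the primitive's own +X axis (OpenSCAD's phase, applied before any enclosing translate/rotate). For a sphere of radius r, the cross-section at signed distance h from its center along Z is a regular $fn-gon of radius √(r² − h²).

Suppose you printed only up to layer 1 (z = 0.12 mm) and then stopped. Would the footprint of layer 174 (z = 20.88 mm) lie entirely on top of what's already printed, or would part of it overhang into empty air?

part overhangs

Compare the two slices. At z = 0.12: the r=6.5 cylinder gives a regular 16-gon of circumradius 6.5 (constant along its height) (area = (16/2)·6.500²·sin(360°/16) = 129.35 mm²); the cylinder at (7, -1.5) is absent (z outside [8.5, 27]); the sphere at (-3.5, 10) is absent (|z−center|=12.380 > r=7); Taking the union: only the r=6.5 cylinder is present, so the union is just that shape — area = 129.35 mm². At z = 20.88: the cylinder: section is a regular 16-gon, circumradius r=6.5 (area = (16/2)·6.500²·sin(360°/16) = 129.35 mm²); the r=8.5 cylinder at (7, -1.5) gives a regular 16-gon of circumradius 8.5 (constant along its height) (area = (16/2)·8.500²·sin(360°/16) = 221.19 mm²); the sphere at (-3.5, 10) is absent (|z−center|=8.380 > r=7); Taking the union: the regions partially overlap — summed areas 350.54 mm² minus the doubly-counted overlap 68.94 mm² gives 281.60 mm² — area = 281.60 mm². Checking containment: at z = 20.88 the cross-section extends beyond the z = 0.12 cross-section by about 152.25 mm².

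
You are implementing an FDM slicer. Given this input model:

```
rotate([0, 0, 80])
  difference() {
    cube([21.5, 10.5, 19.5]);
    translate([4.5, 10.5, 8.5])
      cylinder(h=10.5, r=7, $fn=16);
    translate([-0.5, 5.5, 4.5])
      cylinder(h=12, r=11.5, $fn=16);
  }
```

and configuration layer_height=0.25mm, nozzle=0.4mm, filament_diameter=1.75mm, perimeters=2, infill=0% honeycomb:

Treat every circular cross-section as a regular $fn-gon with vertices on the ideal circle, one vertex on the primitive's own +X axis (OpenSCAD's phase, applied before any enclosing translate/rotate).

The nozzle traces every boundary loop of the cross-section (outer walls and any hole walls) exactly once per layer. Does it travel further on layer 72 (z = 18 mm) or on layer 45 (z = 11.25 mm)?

Layer 72 (z = 18): the cube is present — its section is the full 21.5×10.5 rectangle (perimeter 64.00 mm); the r=7 cylinder at (4.5, 10.5) contributes a regular 16-gon of circumradius 7 (perimeter = 2·16·7.000·sin(180°/16) = 43.70 mm); the cylinder at (-0.5, 5.5) is absent (z outside [4.5, 16.5]); After the difference (first − rest): starting from the 21.5×10.5 cube, the r=7 cylinder at (4.5, 10.5) partially overlaps it — only the 66.21 mm² overlap (of its 150.01 mm²) is removed, clipping the outline — boundary = 63.10 mm; (rotated 80° about Z; rotation is an isometry so areas/perimeters/island counts are preserved). So its perimeter = 63.10 mm. Layer 45 (z = 11.25): the cube is present — its section is the full 21.5×10.5 rectangle (perimeter 64.00 mm); the r=7 cylinder at (4.5, 10.5) contributes a regular 16-gon of circumradius 7 (perimeter = 2·16·7.000·sin(180°/16) = 43.70 mm); the cylinder at (-0.5, 5.5): section is a regular 16-gon, circumradius r=11.5 (perimeter = 2·16·11.500·sin(180°/16) = 71.79 mm); After the difference (first − rest): starting from the 21.5×10.5 cube, the r=7 cylinder at (4.5, 10.5) partially overlaps it — only the 66.21 mm² overlap (of its 150.01 mm²) is removed, clipping the outline; the r=11.5 cylinder at (-0.5, 5.5) partially overlaps it — only the 46.19 mm² overlap (of its 404.88 mm²) is removed, clipping the outline — boundary = 43.61 mm; (whole slice rotated 80° about Z — lengths, areas and connectivity unchanged). So its perimeter = 43.61 mm. Layer 72 is larger (63.10 vs 43.61 mm).

layer 72 (z = 18 mm)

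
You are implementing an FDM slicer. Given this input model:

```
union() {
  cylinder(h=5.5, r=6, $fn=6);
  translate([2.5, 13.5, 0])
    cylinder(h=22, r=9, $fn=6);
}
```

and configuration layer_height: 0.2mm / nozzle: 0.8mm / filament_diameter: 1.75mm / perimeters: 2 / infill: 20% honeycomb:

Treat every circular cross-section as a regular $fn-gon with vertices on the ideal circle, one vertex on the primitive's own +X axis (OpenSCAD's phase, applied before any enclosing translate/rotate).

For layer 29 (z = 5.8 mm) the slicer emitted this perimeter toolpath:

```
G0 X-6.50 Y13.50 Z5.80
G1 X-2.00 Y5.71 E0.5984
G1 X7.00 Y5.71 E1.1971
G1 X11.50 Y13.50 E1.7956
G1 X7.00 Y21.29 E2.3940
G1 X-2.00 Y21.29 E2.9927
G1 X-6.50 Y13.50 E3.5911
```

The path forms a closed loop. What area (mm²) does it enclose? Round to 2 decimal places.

210.33 mm²

Apply the shoelace formula to the sequence of (X, Y) vertices; enclosed area = 210.33 mm².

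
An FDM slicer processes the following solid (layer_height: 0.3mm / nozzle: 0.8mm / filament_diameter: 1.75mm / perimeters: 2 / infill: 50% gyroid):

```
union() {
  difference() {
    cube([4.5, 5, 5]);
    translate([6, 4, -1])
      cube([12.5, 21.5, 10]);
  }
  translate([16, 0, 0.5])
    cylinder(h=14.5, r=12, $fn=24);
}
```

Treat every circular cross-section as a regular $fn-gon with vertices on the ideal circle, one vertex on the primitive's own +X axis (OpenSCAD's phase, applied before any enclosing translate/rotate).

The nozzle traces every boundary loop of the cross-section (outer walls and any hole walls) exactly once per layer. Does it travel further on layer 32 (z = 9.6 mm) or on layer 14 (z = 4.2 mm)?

layer 14 (z = 4.2 mm)

Layer 32 (z = 9.6): the cube is not intersected at this z (z outside [0, 5]); the cube at (6, 4) is not intersected at this z (z outside [-1, 9]); Taking the first minus the rest: the first operand is absent here, so nothing remains; the r=12 cylinder at (16, 0) gives a regular 24-gon of circumradius 12 (constant along its height) (perimeter = 2·24·12.000·sin(180°/24) = 75.18 mm); Merging all regions: only the r=12 cylinder at (16, 0) is present, so the union is just that shape — boundary = 75.18 mm. So its perimeter = 75.18 mm. Layer 14 (z = 4.2): the cube (footprint 4.5×5) is included at this height (perimeter 19.00 mm); the cube at (6, 4) (footprint 12.5×21.5) is included at this height (perimeter 68.00 mm); After the difference (first − rest): starting from the 4.5×5 cube, the 12.5×21.5 cube at (6, 4) misses the remaining region (no effect) — boundary = 19.00 mm; the cylinder at (16, 0): section is a regular 24-gon, circumradius r=12 (perimeter = 2·24·12.000·sin(180°/24) = 75.18 mm); Taking the union: the regions partially overlap (shared area 0.93 mm²), so the edge portions inside another operand are dropped and the merged outline is re-measured after clipping — boundary = 86.99 mm. So its perimeter = 86.99 mm. Layer 14 is larger (86.99 vs 75.18 mm).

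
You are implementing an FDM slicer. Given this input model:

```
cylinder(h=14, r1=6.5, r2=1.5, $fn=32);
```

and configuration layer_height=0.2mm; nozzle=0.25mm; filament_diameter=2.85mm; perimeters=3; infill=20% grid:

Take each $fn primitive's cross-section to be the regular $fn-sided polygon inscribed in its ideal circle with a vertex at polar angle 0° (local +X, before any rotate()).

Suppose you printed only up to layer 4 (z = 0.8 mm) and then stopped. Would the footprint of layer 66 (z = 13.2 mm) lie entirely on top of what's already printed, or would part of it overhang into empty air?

Compare the two slices. At z = 0.8: the cone: at t=0.057 of its height the radius interpolates to r₁+(r₂−r₁)t = 6.214, giving a regular 32-gon of that circumradius (area = (32/2)·6.214²·sin(360°/32) = 120.54 mm²). At z = 13.2: the cone: at t=0.943 of its height the radius interpolates to r₁+(r₂−r₁)t = 1.786, giving a regular 32-gon of that circumradius (area = (32/2)·1.786²·sin(360°/32) = 9.95 mm²). Checking containment: the cross-section at z = 13.2 is a subset of the cross-section at z = 0.8.

entirely on top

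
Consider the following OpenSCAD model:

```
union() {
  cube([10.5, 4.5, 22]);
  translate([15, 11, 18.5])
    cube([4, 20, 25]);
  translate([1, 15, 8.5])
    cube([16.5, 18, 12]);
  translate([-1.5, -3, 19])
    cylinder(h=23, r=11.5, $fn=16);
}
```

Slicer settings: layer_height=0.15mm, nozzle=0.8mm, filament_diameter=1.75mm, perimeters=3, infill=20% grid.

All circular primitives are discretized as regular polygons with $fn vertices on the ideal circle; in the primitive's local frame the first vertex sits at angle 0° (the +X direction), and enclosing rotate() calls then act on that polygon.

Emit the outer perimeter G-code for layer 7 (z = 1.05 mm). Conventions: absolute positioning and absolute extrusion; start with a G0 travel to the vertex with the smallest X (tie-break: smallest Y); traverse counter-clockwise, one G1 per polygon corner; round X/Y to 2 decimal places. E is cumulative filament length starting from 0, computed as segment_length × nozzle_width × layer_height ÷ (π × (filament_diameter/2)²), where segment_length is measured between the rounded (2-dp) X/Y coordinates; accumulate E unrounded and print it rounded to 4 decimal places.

At z = 1.05 mm: the cube (footprint 10.5×4.5) is included at this height; the cube at (15, 11) is absent (z outside [18.5, 43.5]); the cube at (1, 15) is absent (z outside [8.5, 20.5]); the cylinder at (-1.5, -3) is not intersected at this z (z outside [19, 42]); Merging all regions: only the 10.5×4.5 cube is present, so the union is just that shape — 1 connected region. The outline is a single polygon with 4 vertices. Extrusion per mm of travel: 0.8 × 0.15 / (π × 0.875²) = 0.049890. Accumulating E over each segment gives final E = 1.4967.

G0 X0.00 Y0.00 Z1.05
G1 X10.50 Y0.00 E0.5238
G1 X10.50 Y4.50 E0.7484
G1 X0.00 Y4.50 E1.2722
G1 X0.00 Y0.00 E1.4967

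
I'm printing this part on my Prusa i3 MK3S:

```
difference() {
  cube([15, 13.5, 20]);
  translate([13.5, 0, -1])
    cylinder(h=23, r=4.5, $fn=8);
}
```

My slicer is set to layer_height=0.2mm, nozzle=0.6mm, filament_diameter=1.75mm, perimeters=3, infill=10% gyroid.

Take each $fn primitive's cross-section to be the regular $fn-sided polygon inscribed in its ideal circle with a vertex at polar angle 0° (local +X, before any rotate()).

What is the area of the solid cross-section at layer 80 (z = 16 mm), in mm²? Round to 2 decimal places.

181.90 mm²

At z = 16 mm: the cube is present — its section is the full 15×13.5 rectangle (area 202.50 mm²); the cylinder at (13.5, 0): section is a regular 8-gon, circumradius r=4.5 (area = (8/2)·4.500²·sin(360°/8) = 57.28 mm²); Taking the first minus the rest: starting from the 15×13.5 cube (202.50 mm²), the r=4.5 cylinder at (13.5, 0) partially overlaps it — only the 20.60 mm² overlap (of its 57.28 mm²) is removed, clipping the outline — area = 181.90 mm². Overall, the cross-section is a single solid region. Net area = 181.90 mm².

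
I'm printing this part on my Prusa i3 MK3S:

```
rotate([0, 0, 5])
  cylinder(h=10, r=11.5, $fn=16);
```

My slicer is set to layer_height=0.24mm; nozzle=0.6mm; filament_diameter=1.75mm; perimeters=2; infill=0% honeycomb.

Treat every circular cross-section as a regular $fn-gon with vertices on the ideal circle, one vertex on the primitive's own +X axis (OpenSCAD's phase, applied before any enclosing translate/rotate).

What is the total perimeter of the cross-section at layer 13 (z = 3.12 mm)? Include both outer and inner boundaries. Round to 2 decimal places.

At z = 3.12 mm: the r=11.5 cylinder gives a regular 16-gon of circumradius 11.5 (constant along its height) (perimeter = 2·16·11.500·sin(180°/16) = 71.79 mm); (whole slice rotated 5° about Z — lengths, areas and connectivity unchanged). Overall, the cross-section is a single solid region. Total boundary length (outer) = 71.79 mm.

71.79 mm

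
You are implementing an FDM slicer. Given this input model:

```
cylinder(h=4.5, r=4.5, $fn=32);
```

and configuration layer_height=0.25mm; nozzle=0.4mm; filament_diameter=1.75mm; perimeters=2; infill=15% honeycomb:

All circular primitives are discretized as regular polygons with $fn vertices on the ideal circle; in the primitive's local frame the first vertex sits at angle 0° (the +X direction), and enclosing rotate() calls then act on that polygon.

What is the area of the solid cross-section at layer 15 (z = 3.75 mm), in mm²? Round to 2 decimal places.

63.21 mm²

At z = 3.75 mm: the cylinder: section is a regular 32-gon, circumradius r=4.5 (area = (32/2)·4.500²·sin(360°/32) = 63.21 mm²). Overall, the cross-section is a single solid region. Net area = 63.21 mm².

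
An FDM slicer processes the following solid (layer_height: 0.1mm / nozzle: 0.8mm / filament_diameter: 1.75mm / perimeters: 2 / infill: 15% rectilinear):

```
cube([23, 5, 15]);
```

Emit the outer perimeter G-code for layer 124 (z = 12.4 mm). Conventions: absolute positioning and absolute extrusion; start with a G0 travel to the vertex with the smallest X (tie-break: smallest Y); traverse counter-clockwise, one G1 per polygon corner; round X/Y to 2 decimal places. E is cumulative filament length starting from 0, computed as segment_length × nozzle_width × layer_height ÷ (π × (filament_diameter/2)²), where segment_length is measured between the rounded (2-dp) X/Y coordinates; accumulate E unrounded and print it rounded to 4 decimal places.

At z = 12.4 mm: the 23×5 cube contributes its full rectangle. The outline is a single polygon with 4 vertices. Extrusion per mm of travel: 0.8 × 0.1 / (π × 0.875²) = 0.033260. Accumulating E over each segment gives final E = 1.8626.

G0 X0.00 Y0.00 Z12.40
G1 X23.00 Y0.00 E0.7650
G1 X23.00 Y5.00 E0.9313
G1 X0.00 Y5.00 E1.6963
G1 X0.00 Y0.00 E1.8626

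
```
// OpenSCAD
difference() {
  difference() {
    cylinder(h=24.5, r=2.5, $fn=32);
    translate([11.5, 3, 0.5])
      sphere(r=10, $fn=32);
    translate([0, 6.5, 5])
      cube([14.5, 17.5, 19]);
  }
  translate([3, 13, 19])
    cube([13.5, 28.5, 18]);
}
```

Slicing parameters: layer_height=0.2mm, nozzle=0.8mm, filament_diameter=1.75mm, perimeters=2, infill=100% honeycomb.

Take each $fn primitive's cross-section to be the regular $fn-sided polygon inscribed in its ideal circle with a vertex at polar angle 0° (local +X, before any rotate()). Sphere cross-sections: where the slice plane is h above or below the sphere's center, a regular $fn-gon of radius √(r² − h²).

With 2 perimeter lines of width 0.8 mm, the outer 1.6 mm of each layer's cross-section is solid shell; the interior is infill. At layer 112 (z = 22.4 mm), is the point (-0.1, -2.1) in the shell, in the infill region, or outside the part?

shell

At z = 22.4 mm: the cylinder: section is a regular 32-gon, circumradius r=2.5; the sphere at (11.5, 3) is not intersected at this z (|z−center|=21.900 > r=10); the cube at (0, 6.5) (footprint 14.5×17.5) is included at this height; Taking the first minus the rest: starting from the r=2.5 cylinder, the 14.5×17.5 cube at (0, 6.5) misses the remaining region (no effect) — 1 connected region; the 13.5×28.5 cube at (3, 13) contributes its full rectangle; After the difference (first − rest): starting from that combined region, the 13.5×28.5 cube at (3, 13) misses the remaining region (no effect) — 1 connected region. Overall, the cross-section is a single solid region. The nearest boundary edge runs (-0.00, -2.50)→(-0.49, -2.45); distance from the point to it = 0.39 mm. The point is inside the cross-section, 0.39 mm from the nearest boundary — within the 1.6 mm shell band (2 × 0.8).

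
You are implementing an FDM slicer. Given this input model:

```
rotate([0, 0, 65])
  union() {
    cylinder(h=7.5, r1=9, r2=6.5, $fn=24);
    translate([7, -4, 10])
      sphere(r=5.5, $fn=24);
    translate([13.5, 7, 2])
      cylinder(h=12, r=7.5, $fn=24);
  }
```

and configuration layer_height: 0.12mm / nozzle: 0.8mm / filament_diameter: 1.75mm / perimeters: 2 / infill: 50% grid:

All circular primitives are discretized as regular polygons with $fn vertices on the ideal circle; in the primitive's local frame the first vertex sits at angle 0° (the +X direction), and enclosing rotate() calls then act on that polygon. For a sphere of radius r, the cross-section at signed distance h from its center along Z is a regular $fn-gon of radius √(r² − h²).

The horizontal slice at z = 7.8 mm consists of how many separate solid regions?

At z = 7.8 mm: the cone is absent (z outside [0, 7.5]); the r=5.5 sphere at (7, -4) slices to a regular 24-gon of circumradius 5.041 (√(r²−h²) with h=2.2 from center); the r=7.5 cylinder at (13.5, 7) gives a regular 24-gon of circumradius 7.5 (constant along its height); Combining (union): the 2 present regions are separate (no shared area or edge), so areas and boundary lengths simply add and each stays a separate island — 2 connected regions; (rotated 65° about Z; rotation is an isometry so areas/perimeters/island counts are preserved). The result has 2 disconnected regions.

2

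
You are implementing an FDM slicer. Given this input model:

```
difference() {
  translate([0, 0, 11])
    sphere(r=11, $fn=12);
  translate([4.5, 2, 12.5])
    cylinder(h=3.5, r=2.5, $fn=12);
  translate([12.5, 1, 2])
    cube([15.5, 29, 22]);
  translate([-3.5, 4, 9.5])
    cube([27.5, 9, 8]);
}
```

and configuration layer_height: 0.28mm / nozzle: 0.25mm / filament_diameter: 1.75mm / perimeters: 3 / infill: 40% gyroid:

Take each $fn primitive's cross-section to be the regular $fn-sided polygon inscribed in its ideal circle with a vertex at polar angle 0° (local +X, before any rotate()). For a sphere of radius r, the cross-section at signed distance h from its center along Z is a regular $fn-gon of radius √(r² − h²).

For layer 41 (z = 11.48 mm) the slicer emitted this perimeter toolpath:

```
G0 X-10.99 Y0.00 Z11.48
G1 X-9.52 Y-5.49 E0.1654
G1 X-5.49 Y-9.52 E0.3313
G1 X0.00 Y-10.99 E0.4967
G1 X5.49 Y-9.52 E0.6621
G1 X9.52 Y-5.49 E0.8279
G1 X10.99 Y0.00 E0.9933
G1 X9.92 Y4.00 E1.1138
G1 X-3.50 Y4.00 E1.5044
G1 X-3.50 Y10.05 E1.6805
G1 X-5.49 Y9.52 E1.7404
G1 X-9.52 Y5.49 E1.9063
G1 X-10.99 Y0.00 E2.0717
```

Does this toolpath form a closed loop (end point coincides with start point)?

Start point (G0): (-10.99, 0.00). End point (last G1): the path returns to the start — closed.

yes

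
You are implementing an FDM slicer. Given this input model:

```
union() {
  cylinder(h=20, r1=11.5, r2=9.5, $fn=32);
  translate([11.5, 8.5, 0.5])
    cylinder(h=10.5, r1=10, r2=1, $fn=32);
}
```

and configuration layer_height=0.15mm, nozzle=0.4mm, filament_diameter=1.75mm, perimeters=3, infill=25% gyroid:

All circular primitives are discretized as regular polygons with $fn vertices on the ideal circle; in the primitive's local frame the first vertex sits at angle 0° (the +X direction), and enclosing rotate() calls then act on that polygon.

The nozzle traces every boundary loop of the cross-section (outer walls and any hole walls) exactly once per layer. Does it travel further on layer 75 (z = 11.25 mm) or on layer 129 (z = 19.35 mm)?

Layer 75 (z = 11.25): the cone (r1=11.5→r2=9.5) has section circumradius 10.375 here — a regular 32-gon (perimeter = 2·32·10.375·sin(180°/32) = 65.08 mm); the cone at (11.5, 8.5) is absent (z outside [0.5, 11]); Merging all regions: only the cone is present, so the union is just that shape — boundary = 65.08 mm. So its perimeter = 65.08 mm. Layer 129 (z = 19.35): the cone contributes a regular 32-gon of circumradius 9.565 (interpolated between r1=11.5 and r2=9.5 at t=0.968) (perimeter = 2·32·9.565·sin(180°/32) = 60.00 mm); the cone at (11.5, 8.5) is not intersected at this z (z outside [0.5, 11]); Taking the union: only the cone is present, so the union is just that shape — boundary = 60.00 mm. So its perimeter = 60.00 mm. Layer 75 is larger (65.08 vs 60.00 mm).

layer 75 (z = 11.25 mm)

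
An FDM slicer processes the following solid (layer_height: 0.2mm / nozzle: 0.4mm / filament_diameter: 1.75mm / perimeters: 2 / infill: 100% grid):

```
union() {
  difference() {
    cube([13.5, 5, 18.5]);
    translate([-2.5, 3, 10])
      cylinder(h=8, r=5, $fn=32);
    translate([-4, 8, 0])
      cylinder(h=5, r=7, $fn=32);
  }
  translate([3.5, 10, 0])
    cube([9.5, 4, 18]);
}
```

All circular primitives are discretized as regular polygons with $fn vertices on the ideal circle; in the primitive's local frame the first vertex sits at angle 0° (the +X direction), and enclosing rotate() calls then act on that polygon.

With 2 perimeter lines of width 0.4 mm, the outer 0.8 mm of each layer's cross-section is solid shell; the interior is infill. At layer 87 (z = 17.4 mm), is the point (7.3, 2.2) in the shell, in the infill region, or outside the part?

At z = 17.4 mm: the cube (footprint 13.5×5) is included at this height; the r=5 cylinder at (-2.5, 3) gives a regular 32-gon of circumradius 5 (constant along its height); the cylinder at (-4, 8) is not intersected at this z (z outside [0, 5]); After the difference (first − rest): starting from the 13.5×5 cube, the r=5 cylinder at (-2.5, 3) partially overlaps it — only the 11.19 mm² overlap (of its 78.04 mm²) is removed, clipping the outline — 1 connected region; the 9.5×4 cube at (3.5, 10) contributes its full rectangle; Taking the union: the 2 present regions are separate (no shared area or edge), so areas and boundary lengths simply add and each stays a separate island — 2 connected regions. Overall, the cross-section has 2 separate islands. The nearest boundary edge runs (13.50, 0.00)→(1.48, 0.00); distance from the point to it = 2.20 mm. (Shell/infill is judged within the island containing the point — the largest one.) The point is inside the cross-section and 2.20 mm from the nearest boundary — more than the 0.8 mm shell width (2 × 0.4), so it's in the infill interior.

infill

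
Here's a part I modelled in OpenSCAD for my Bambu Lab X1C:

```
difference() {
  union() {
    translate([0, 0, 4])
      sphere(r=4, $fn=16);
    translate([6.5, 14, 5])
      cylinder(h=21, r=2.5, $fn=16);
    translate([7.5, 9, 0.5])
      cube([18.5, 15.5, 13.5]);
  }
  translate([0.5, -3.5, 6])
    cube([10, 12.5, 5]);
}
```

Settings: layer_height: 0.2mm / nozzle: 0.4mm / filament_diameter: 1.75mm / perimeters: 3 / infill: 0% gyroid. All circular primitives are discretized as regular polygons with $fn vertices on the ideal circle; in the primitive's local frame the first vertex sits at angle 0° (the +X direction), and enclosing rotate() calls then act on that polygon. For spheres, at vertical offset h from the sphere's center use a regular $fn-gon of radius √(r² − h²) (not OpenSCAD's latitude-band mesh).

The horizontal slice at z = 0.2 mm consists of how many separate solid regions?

1

At z = 0.2 mm: the r=4 sphere contributes a regular 16-gon of circumradius √(4²−3.8²) = 1.249; the cylinder at (6.5, 14) does not reach this height (z outside [5, 26]); the cube at (7.5, 9) does not reach this height (z outside [0.5, 14]); Merging all regions: only the r=4 sphere is present, so the union is just that shape — 1 connected region; the cube at (0.5, -3.5) does not reach this height (z outside [6, 11]); After the difference (first − rest): none of the subtracted shapes is present at this height, so that combined region is unchanged — 1 connected region. The result has 1 disconnected region.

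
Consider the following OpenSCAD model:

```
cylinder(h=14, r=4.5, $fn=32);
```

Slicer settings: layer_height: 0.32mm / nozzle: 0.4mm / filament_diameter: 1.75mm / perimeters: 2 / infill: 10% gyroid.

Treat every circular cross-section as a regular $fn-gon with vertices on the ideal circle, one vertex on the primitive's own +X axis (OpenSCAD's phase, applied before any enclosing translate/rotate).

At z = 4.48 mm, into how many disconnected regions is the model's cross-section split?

At z = 4.48 mm: the r=4.5 cylinder gives a regular 32-gon of circumradius 4.5 (constant along its height). The result has 1 disconnected region.

1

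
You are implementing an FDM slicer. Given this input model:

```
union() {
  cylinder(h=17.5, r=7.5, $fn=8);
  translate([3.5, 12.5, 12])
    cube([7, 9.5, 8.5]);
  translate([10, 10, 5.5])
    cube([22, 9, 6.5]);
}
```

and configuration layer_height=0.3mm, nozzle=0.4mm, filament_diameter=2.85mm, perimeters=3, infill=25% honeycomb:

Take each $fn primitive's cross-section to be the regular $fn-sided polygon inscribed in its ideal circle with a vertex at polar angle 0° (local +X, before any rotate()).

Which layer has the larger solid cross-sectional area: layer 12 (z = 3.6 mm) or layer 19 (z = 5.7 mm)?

Layer 12 (z = 3.6): the cylinder: section is a regular 8-gon, circumradius r=7.5 (area = (8/2)·7.500²·sin(360°/8) = 159.10 mm²); the cube at (3.5, 12.5) does not reach this height (z outside [12, 20.5]); the cube at (10, 10) does not reach this height (z outside [5.5, 12]); Combining (union): only the r=7.5 cylinder is present, so the union is just that shape — area = 159.10 mm². So its area = 159.10 mm². Layer 19 (z = 5.7): the cylinder: section is a regular 8-gon, circumradius r=7.5 (area = (8/2)·7.500²·sin(360°/8) = 159.10 mm²); the cube at (3.5, 12.5) is absent (z outside [12, 20.5]); the cube at (10, 10) is present — its section is the full 22×9 rectangle (area 198.00 mm²); Combining (union): the 2 present regions are separate (no shared area or edge), so areas and boundary lengths simply add and each stays a separate island — area = 357.10 mm². So its area = 357.10 mm². Layer 19 is larger (357.10 vs 159.10 mm²).

layer 19 (z = 5.7 mm)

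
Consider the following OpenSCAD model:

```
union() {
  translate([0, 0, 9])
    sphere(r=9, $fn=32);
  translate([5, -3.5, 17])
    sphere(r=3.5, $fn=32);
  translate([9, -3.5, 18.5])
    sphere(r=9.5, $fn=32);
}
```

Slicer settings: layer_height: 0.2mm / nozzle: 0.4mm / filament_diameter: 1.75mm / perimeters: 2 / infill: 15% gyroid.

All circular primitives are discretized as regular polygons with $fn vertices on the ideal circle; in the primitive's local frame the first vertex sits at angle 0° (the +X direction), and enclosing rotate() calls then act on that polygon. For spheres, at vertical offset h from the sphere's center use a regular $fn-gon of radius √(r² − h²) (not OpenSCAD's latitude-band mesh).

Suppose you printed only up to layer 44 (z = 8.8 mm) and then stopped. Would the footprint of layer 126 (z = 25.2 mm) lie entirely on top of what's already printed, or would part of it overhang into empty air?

part overhangs

Compare the two slices. At z = 8.8: the r=9 sphere contributes a regular 32-gon of circumradius √(9²−0.2²) = 8.998 (area = (32/2)·8.998²·sin(360°/32) = 252.71 mm²); the sphere at (5, -3.5) does not reach this height (|z−center|=8.200 > r=3.5); the sphere at (9, -3.5) does not reach this height (|z−center|=9.700 > r=9.5); Taking the union: only the r=9 sphere is present, so the union is just that shape — area = 252.71 mm². At z = 25.2: the sphere does not reach this height (|z−center|=16.200 > r=9); the sphere at (5, -3.5) does not reach this height (|z−center|=8.200 > r=3.5); the sphere at (9, -3.5): section is a regular 32-gon, circumradius = √(r²−h²) = √(9.5²−6.7²) = 6.735 (area = (32/2)·6.735²·sin(360°/32) = 141.59 mm²); Combining (union): only the r=9.5 sphere at (9, -3.5) is present, so the union is just that shape — area = 141.59 mm². Checking containment: at z = 25.2 the cross-section extends beyond the z = 8.8 cross-section by about 90.63 mm².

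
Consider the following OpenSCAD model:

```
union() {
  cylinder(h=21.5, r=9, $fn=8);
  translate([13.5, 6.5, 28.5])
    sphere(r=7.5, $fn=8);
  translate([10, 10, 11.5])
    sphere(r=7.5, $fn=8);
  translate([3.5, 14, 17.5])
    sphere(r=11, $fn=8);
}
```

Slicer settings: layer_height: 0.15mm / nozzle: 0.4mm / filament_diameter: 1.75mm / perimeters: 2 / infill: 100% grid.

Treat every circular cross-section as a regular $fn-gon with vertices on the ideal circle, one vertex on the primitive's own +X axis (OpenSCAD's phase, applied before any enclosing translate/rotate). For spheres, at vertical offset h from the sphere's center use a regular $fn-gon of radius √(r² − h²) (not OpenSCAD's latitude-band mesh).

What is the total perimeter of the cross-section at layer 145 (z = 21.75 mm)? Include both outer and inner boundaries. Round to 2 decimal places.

At z = 21.75 mm: the cylinder is absent (z outside [0, 21.5]); the sphere at (13.5, 6.5): section is a regular 8-gon, circumradius = √(r²−h²) = √(7.5²−6.75²) = 3.269 (perimeter = 2·8·3.269·sin(180°/8) = 20.02 mm); the sphere at (10, 10) is not intersected at this z (|z−center|=10.250 > r=7.5); the sphere at (3.5, 14): section is a regular 8-gon, circumradius = √(r²−h²) = √(11²−4.25²) = 10.146 (perimeter = 2·8·10.146·sin(180°/8) = 62.12 mm); Merging all regions: the regions partially overlap (shared area 0.66 mm²), so the edge portions inside another operand are dropped and the merged outline is re-measured after clipping — boundary = 76.70 mm. Overall, the cross-section is a single solid region. Total boundary length (outer) = 76.70 mm.

76.70 mm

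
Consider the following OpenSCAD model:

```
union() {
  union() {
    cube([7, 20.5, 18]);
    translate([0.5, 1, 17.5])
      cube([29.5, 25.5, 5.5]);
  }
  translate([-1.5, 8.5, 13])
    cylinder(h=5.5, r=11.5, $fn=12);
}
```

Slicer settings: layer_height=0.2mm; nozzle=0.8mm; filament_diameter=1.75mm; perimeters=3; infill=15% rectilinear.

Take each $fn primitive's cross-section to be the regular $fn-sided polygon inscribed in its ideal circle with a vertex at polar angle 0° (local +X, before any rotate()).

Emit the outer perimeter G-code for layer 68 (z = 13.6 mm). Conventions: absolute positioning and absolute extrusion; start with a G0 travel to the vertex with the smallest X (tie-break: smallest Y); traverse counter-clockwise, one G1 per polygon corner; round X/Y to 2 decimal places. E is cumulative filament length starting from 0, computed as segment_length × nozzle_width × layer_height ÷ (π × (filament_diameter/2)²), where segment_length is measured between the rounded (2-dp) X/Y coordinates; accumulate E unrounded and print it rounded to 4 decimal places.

At z = 13.6 mm: the cube (footprint 7×20.5) is included at this height; the cube at (0.5, 1) is absent (z outside [17.5, 23]); Taking the union: only the 7×20.5 cube is present, so the union is just that shape — 1 connected region; the r=11.5 cylinder at (-1.5, 8.5) gives a regular 12-gon of circumradius 11.5 (constant along its height); Combining (union): the regions partially overlap (shared area 127.02 mm²), so overlapping operands fuse into one piece — 1 connected region. The outline is a single polygon with 18 vertices. Extrusion per mm of travel: 0.8 × 0.2 / (π × 0.875²) = 0.066520. Accumulating E over each segment gives final E = 5.0950.

G0 X-13.00 Y8.50 Z13.60
G1 X-11.46 Y2.75 E0.3960
G1 X-7.25 Y-1.46 E0.7920
G1 X-1.50 Y-3.00 E1.1880
G1 X4.25 Y-1.46 E1.5840
G1 X5.71 Y0.00 E1.7213
G1 X7.00 Y0.00 E1.8071
G1 X7.00 Y1.29 E1.8929
G1 X8.46 Y2.75 E2.0303
G1 X10.00 Y8.50 E2.4263
G1 X8.46 Y14.25 E2.8222
G1 X7.00 Y15.71 E2.9596
G1 X7.00 Y20.50 E3.2782
G1 X0.00 Y20.50 E3.7439
G1 X0.00 Y19.60 E3.8037
G1 X-1.50 Y20.00 E3.9070
G1 X-7.25 Y18.46 E4.3030
G1 X-11.46 Y14.25 E4.6990
G1 X-13.00 Y8.50 E5.0950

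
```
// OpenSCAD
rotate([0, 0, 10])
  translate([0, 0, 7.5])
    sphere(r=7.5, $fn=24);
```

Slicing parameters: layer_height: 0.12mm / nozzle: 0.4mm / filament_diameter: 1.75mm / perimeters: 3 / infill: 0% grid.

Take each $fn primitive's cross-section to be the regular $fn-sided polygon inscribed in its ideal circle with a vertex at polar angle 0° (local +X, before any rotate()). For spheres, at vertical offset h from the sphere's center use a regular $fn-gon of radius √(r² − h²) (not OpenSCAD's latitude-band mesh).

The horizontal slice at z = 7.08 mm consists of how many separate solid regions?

1

At z = 7.08 mm: the r=7.5 sphere slices to a regular 24-gon of circumradius 7.488 (√(r²−h²) with h=0.42 from center); (whole slice rotated 10° about Z — lengths, areas and connectivity unchanged). The result has 1 disconnected region.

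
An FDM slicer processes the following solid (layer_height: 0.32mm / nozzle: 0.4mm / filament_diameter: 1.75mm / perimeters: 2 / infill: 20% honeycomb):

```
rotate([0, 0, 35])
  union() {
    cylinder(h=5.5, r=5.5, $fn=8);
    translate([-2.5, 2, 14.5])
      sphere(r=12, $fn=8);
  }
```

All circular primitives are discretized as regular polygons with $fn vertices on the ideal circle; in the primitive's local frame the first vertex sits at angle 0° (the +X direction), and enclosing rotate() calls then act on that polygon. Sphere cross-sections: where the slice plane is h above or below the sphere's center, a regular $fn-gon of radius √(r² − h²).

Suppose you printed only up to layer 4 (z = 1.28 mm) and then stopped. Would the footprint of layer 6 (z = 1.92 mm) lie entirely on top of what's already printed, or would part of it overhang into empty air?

entirely on top

Compare the two slices. At z = 1.28: the cylinder: section is a regular 8-gon, circumradius r=5.5 (area = (8/2)·5.500²·sin(360°/8) = 85.56 mm²); the sphere at (-2.5, 2) is not intersected at this z (|z−center|=13.220 > r=12); Merging all regions: only the r=5.5 cylinder is present, so the union is just that shape — area = 85.56 mm²; (whole slice rotated 35° about Z — lengths, areas and connectivity unchanged). At z = 1.92: the r=5.5 cylinder contributes a regular 8-gon of circumradius 5.5 (area = (8/2)·5.500²·sin(360°/8) = 85.56 mm²); the sphere at (-2.5, 2) does not reach this height (|z−center|=12.580 > r=12); Combining (union): only the r=5.5 cylinder is present, so the union is just that shape — area = 85.56 mm²; (rotated 35° about Z; rotation is an isometry so areas/perimeters/island counts are preserved). Checking containment: the cross-section at z = 1.92 is a subset of the cross-section at z = 1.28.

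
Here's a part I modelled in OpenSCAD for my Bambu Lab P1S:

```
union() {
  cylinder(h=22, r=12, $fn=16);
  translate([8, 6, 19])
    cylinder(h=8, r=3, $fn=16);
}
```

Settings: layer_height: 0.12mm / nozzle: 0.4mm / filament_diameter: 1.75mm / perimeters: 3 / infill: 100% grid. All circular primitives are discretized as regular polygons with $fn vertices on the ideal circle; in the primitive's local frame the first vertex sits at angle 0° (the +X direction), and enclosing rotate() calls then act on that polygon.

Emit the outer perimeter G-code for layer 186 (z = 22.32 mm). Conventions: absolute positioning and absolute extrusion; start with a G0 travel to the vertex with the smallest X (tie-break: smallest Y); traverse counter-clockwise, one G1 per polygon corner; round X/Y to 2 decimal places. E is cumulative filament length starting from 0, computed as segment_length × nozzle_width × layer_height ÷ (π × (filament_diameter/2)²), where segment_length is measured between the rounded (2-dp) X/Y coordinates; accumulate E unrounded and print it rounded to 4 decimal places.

At z = 22.32 mm: the cylinder does not reach this height (z outside [0, 22]); the r=3 cylinder at (8, 6) contributes a regular 16-gon of circumradius 3; Taking the union: only the r=3 cylinder at (8, 6) is present, so the union is just that shape — 1 connected region. The outline is a single polygon with 16 vertices. Extrusion per mm of travel: 0.4 × 0.12 / (π × 0.875²) = 0.019956. Accumulating E over each segment gives final E = 0.3736.

G0 X5.00 Y6.00 Z22.32
G1 X5.23 Y4.85 E0.0234
G1 X5.88 Y3.88 E0.0467
G1 X6.85 Y3.23 E0.0700
G1 X8.00 Y3.00 E0.0934
G1 X9.15 Y3.23 E0.1168
G1 X10.12 Y3.88 E0.1401
G1 X10.77 Y4.85 E0.1634
G1 X11.00 Y6.00 E0.1868
G1 X10.77 Y7.15 E0.2102
G1 X10.12 Y8.12 E0.2335
G1 X9.15 Y8.77 E0.2568
G1 X8.00 Y9.00 E0.2802
G1 X6.85 Y8.77 E0.3036
G1 X5.88 Y8.12 E0.3269
G1 X5.23 Y7.15 E0.3502
G1 X5.00 Y6.00 E0.3736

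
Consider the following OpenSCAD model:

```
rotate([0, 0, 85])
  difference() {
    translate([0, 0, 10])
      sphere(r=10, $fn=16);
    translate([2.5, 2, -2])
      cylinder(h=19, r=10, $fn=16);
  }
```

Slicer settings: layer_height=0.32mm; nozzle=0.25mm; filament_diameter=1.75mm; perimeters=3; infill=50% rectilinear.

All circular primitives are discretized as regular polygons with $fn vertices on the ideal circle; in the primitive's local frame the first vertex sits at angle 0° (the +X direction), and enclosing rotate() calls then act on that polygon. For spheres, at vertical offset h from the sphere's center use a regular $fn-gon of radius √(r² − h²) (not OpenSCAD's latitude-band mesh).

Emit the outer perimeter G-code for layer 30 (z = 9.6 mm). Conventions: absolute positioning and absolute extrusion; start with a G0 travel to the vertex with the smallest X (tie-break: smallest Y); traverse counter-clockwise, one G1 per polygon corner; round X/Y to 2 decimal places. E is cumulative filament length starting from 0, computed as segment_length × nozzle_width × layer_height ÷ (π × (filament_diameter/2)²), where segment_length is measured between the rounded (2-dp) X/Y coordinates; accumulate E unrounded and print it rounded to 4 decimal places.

G0 X-8.86 Y-4.22 Z9.60
G1 X-7.65 Y-6.42 E0.0835
G1 X-4.61 Y-8.86 E0.2132
G1 X-0.87 Y-9.95 E0.3427
G1 X3.00 Y-9.53 E0.4722
G1 X6.42 Y-7.65 E0.6020
G1 X8.86 Y-4.61 E0.7317
G1 X9.95 Y-0.87 E0.8612
G1 X9.53 Y3.00 E0.9907
G1 X7.65 Y6.42 E1.1205
G1 X7.11 Y6.86 E1.1437
G1 X7.76 Y5.67 E1.1888
G1 X8.19 Y1.79 E1.3186
G1 X7.10 Y-1.95 E1.4482
G1 X4.65 Y-5.00 E1.5783
G1 X1.23 Y-6.87 E1.7079
G1 X-2.65 Y-7.30 E1.8378
G1 X-6.39 Y-6.21 E1.9673
G1 X-8.86 Y-4.22 E2.0728

At z = 9.6 mm: the sphere: section is a regular 16-gon, circumradius = √(r²−h²) = √(10²−0.4²) = 9.992; the r=10 cylinder at (2.5, 2) contributes a regular 16-gon of circumradius 10; Subtracting the remaining from the first: starting from the r=10 sphere, the r=10 cylinder at (2.5, 2) partially overlaps it — only the 242.98 mm² overlap (of its 306.15 mm²) is removed, clipping the outline — 1 connected region; (rotated 85° about Z; rotation is an isometry so areas/perimeters/island counts are preserved). The outline is a single polygon with 18 vertices. Extrusion per mm of travel: 0.25 × 0.32 / (π × 0.875²) = 0.033260. Accumulating E over each segment gives final E = 2.0728.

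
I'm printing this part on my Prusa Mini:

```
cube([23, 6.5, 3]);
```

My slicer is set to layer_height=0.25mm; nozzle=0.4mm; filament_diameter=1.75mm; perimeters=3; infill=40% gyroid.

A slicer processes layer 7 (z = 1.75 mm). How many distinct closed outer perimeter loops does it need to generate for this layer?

At z = 1.75 mm: the cube is present — its section is the full 23×6.5 rectangle. The result has 1 disconnected region.

1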